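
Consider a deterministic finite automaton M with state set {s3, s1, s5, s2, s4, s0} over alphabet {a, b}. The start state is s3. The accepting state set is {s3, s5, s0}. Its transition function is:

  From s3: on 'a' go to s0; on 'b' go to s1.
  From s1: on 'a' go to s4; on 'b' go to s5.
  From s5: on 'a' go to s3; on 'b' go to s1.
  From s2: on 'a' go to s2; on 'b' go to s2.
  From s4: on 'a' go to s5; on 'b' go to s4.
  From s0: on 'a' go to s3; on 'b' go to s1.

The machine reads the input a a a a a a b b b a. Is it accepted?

No

Trace: s3 -a-> s0 -a-> s3 -a-> s0 -a-> s3 -a-> s0 -a-> s3 -b-> s1 -b-> s5 -b-> s1 -a-> s4
End state s4 is not accepting.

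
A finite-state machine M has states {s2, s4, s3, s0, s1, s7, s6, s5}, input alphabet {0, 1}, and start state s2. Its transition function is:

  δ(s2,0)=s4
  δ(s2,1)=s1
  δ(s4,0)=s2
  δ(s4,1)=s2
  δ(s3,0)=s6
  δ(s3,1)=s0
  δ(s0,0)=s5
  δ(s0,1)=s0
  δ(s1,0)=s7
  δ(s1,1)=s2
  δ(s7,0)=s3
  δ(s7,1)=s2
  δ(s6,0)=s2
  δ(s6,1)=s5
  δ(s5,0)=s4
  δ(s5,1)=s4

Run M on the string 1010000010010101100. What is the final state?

s3

start at s2
read '1': s2 → s1
read '0': s1 → s7
read '1': s7 → s2
read '0': s2 → s4
read '0': s4 → s2
read '0': s2 → s4
read '0': s4 → s2
read '0': s2 → s4
read '1': s4 → s2
read '0': s2 → s4
read '0': s4 → s2
read '1': s2 → s1
read '0': s1 → s7
read '1': s7 → s2
read '0': s2 → s4
read '1': s4 → s2
read '1': s2 → s1
read '0': s1 → s7
read '0': s7 → s3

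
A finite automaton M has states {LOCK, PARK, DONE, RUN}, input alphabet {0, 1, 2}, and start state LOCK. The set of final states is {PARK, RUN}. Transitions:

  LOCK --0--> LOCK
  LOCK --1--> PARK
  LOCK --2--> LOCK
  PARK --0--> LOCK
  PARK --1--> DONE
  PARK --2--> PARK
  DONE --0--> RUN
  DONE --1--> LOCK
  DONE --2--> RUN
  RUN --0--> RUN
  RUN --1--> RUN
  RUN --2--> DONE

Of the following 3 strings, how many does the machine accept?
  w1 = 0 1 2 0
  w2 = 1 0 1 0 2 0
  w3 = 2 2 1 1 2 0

w1:
  start at LOCK
  read '0': LOCK → LOCK
  read '1': LOCK → PARK
  read '2': PARK → PARK
  read '0': PARK → LOCK
  end LOCK, rejected
w2:
  start at LOCK
  read '1': LOCK → PARK
  read '0': PARK → LOCK
  read '1': LOCK → PARK
  read '0': PARK → LOCK
  read '2': LOCK → LOCK
  read '0': LOCK → LOCK
  end LOCK, rejected
w3:
  start at LOCK
  read '2': LOCK → LOCK
  read '2': LOCK → LOCK
  read '1': LOCK → PARK
  read '1': PARK → DONE
  read '2': DONE → RUN
  read '0': RUN → RUN
  end RUN, accepted

1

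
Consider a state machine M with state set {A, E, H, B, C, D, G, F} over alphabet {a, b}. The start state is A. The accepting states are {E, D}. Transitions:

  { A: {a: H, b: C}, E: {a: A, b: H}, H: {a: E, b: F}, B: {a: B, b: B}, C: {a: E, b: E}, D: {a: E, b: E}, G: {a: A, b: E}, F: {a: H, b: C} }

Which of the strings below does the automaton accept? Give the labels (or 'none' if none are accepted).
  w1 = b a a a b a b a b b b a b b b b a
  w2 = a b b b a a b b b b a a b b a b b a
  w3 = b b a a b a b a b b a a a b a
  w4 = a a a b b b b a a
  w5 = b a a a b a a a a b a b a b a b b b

w1: A → C → E → A → H → F → H → F → H → F → C → E → A → C → E → H → F → H  → end H, rejected
w2: A → H → F → C → E → A → H → F → C → E → H → E → A → C → E → A → C → E → A  → end A, rejected
w3: A → C → E → A → H → F → H → F → H → F → C → E → A → H → F → H  → end H, rejected
w4: A → H → E → A → C → E → H → F → H → E  → end E, accepted
w5: A → C → E → A → H → F → H → E → A → H → F → H → F → H → F → H → F → C → E  → end E, accepted

w4, w5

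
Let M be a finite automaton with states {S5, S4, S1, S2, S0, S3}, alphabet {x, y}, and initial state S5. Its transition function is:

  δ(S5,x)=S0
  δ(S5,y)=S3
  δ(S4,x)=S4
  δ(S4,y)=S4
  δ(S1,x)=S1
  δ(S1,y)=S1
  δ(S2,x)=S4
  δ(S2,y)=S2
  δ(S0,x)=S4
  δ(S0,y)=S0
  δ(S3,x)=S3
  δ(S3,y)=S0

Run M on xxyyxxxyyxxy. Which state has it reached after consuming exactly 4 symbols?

Trace: S5 -x-> S0 -x-> S4 -y-> S4 -y-> S4
After 4 symbols: S4.

S4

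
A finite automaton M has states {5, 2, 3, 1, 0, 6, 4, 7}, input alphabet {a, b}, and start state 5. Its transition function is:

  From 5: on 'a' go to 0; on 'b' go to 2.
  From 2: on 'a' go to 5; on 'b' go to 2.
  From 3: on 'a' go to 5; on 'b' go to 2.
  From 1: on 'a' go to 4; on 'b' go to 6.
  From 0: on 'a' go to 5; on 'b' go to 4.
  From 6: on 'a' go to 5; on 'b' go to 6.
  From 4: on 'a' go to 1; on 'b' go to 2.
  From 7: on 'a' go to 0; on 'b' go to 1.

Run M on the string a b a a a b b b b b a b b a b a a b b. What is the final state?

Trace: 5 -a-> 0 -b-> 4 -a-> 1 -a-> 4 -a-> 1 -b-> 6 -b-> 6 -b-> 6 -b-> 6 -b-> 6 -a-> 5 -b-> 2 -b-> 2 -a-> 5 -b-> 2 -a-> 5 -a-> 0 -b-> 4 -b-> 2

2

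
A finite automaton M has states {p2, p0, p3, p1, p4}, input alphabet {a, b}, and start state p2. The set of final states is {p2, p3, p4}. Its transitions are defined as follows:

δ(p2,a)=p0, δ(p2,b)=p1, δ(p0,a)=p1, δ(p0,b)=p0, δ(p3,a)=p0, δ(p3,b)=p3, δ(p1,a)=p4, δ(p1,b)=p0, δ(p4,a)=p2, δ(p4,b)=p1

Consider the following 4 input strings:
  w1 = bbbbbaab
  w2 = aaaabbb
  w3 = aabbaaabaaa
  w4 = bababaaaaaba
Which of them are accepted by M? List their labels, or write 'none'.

w4

w1: Trace: p2 -b-> p1 -b-> p0 -b-> p0 -b-> p0 -b-> p0 -a-> p1 -a-> p4 -b-> p1  → end p1, rejected
w2: Trace: p2 -a-> p0 -a-> p1 -a-> p4 -a-> p2 -b-> p1 -b-> p0 -b-> p0  → end p0, rejected
w3: Trace: p2 -a-> p0 -a-> p1 -b-> p0 -b-> p0 -a-> p1 -a-> p4 -a-> p2 -b-> p1 -a-> p4 -a-> p2 -a-> p0  → end p0, rejected
w4: Trace: p2 -b-> p1 -a-> p4 -b-> p1 -a-> p4 -b-> p1 -a-> p4 -a-> p2 -a-> p0 -a-> p1 -a-> p4 -b-> p1 -a-> p4  → end p4, accepted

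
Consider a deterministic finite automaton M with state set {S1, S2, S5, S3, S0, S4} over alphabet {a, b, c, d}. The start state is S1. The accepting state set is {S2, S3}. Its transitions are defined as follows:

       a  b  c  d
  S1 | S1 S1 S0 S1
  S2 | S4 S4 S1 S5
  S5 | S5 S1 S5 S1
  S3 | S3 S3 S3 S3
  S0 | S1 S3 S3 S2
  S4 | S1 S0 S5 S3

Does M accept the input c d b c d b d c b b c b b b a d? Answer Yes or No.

S1 → S0 → S2 → S4 → S5 → S1 → S1 → S1 → S0 → S3 → S3 → S3 → S3 → S3 → S3 → S3 → S3
End state S3 is accepting.

Yes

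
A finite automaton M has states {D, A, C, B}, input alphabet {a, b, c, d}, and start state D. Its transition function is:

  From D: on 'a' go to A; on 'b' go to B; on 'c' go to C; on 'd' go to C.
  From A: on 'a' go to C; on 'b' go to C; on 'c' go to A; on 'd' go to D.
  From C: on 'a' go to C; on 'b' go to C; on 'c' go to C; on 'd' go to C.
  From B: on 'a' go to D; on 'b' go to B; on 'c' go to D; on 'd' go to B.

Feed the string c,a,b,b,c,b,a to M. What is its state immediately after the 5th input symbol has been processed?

start at D
read 'c': D → C
read 'a': C → C
read 'b': C → C
read 'b': C → C
read 'c': C → C
After 5 symbols: C.

C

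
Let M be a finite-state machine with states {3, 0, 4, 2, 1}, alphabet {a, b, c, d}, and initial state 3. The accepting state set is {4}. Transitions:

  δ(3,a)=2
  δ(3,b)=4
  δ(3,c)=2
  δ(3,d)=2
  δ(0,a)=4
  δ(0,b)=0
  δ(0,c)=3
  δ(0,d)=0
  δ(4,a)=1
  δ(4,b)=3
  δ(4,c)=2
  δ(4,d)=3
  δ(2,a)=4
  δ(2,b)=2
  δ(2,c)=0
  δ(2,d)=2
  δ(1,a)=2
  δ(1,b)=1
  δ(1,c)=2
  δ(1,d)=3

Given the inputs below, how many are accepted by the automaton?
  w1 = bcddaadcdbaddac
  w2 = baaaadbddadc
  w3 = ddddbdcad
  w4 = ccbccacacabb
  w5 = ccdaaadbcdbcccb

1

w1: 3 → 4 → 2 → 2 → 2 → 4 → 1 → 3 → 2 → 2 → 2 → 4 → 3 → 2 → 4 → 2  → end 2, rejected
w2: 3 → 4 → 1 → 2 → 4 → 1 → 3 → 4 → 3 → 2 → 4 → 3 → 2  → end 2, rejected
w3: 3 → 2 → 2 → 2 → 2 → 2 → 2 → 0 → 4 → 3  → end 3, rejected
w4: 3 → 2 → 0 → 0 → 3 → 2 → 4 → 2 → 4 → 2 → 4 → 3 → 4  → end 4, accepted
w5: 3 → 2 → 0 → 0 → 4 → 1 → 2 → 2 → 2 → 0 → 0 → 0 → 3 → 2 → 0 → 0  → end 0, rejected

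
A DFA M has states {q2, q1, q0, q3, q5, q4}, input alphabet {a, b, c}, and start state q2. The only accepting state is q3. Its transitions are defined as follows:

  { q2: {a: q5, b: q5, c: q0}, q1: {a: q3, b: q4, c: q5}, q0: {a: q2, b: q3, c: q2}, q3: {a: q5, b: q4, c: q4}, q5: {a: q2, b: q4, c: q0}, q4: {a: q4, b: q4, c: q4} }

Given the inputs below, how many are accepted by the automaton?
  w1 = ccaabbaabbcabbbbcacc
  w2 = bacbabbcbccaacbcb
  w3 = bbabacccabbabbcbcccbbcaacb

w1:
  start at q2
  read 'c': q2 → q0
  read 'c': q0 → q2
  read 'a': q2 → q5
  read 'a': q5 → q2
  read 'b': q2 → q5
  read 'b': q5 → q4
  read 'a': q4 → q4
  read 'a': q4 → q4
  read 'b': q4 → q4
  read 'b': q4 → q4
  read 'c': q4 → q4
  read 'a': q4 → q4
  read 'b': q4 → q4
  read 'b': q4 → q4
  read 'b': q4 → q4
  read 'b': q4 → q4
  read 'c': q4 → q4
  read 'a': q4 → q4
  read 'c': q4 → q4
  read 'c': q4 → q4
  end q4, rejected
w2:
  start at q2
  read 'b': q2 → q5
  read 'a': q5 → q2
  read 'c': q2 → q0
  read 'b': q0 → q3
  read 'a': q3 → q5
  read 'b': q5 → q4
  read 'b': q4 → q4
  read 'c': q4 → q4
  read 'b': q4 → q4
  read 'c': q4 → q4
  read 'c': q4 → q4
  read 'a': q4 → q4
  read 'a': q4 → q4
  read 'c': q4 → q4
  read 'b': q4 → q4
  read 'c': q4 → q4
  read 'b': q4 → q4
  end q4, rejected
w3:
  start at q2
  read 'b': q2 → q5
  read 'b': q5 → q4
  read 'a': q4 → q4
  read 'b': q4 → q4
  read 'a': q4 → q4
  read 'c': q4 → q4
  read 'c': q4 → q4
  read 'c': q4 → q4
  read 'a': q4 → q4
  read 'b': q4 → q4
  read 'b': q4 → q4
  read 'a': q4 → q4
  read 'b': q4 → q4
  read 'b': q4 → q4
  read 'c': q4 → q4
  read 'b': q4 → q4
  read 'c': q4 → q4
  read 'c': q4 → q4
  read 'c': q4 → q4
  read 'b': q4 → q4
  read 'b': q4 → q4
  read 'c': q4 → q4
  read 'a': q4 → q4
  read 'a': q4 → q4
  read 'c': q4 → q4
  read 'b': q4 → q4
  end q4, rejected

0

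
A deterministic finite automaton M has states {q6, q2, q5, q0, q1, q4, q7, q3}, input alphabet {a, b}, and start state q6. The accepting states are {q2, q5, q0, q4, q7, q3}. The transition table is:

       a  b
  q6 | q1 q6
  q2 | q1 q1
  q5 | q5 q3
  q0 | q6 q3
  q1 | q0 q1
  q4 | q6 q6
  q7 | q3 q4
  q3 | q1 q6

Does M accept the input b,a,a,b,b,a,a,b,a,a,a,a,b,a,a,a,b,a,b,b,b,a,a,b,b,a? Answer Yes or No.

No

q6 → q6 → q1 → q0 → q3 → q6 → q1 → q0 → q3 → q1 → q0 → q6 → q1 → q1 → q0 → q6 → q1 → q1 → q0 → q3 → q6 → q6 → q1 → q0 → q3 → q6 → q1
End state q1 is not accepting.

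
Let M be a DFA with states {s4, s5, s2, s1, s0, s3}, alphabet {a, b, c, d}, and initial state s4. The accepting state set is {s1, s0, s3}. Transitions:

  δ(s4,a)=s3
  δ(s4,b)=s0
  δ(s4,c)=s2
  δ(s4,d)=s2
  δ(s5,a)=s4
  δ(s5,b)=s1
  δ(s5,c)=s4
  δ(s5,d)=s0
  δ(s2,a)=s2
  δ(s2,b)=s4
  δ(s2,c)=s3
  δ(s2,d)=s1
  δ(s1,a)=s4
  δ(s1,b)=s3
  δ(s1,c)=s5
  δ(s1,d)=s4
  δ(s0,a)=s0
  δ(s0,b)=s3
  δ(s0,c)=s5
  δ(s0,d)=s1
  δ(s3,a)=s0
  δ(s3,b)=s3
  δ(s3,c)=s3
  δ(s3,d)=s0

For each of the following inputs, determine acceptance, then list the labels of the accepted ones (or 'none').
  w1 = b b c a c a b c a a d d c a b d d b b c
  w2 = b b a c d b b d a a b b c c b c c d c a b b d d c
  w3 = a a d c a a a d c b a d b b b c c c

w1, w3

w1: s4 → s0 → s3 → s3 → s0 → s5 → s4 → s0 → s5 → s4 → s3 → s0 → s1 → s5 → s4 → s0 → s1 → s4 → s0 → s3 → s3  → end s3, accepted
w2: s4 → s0 → s3 → s0 → s5 → s0 → s3 → s3 → s0 → s0 → s0 → s3 → s3 → s3 → s3 → s3 → s3 → s3 → s0 → s5 → s4 → s0 → s3 → s0 → s1 → s5  → end s5, rejected
w3: s4 → s3 → s0 → s1 → s5 → s4 → s3 → s0 → s1 → s5 → s1 → s4 → s2 → s4 → s0 → s3 → s3 → s3 → s3  → end s3, accepted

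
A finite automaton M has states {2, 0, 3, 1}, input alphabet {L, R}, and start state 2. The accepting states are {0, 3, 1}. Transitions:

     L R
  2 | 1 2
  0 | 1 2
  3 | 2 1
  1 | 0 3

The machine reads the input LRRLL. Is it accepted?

Yes

2 → 1 → 3 → 1 → 0 → 1
End state 1 is accepting.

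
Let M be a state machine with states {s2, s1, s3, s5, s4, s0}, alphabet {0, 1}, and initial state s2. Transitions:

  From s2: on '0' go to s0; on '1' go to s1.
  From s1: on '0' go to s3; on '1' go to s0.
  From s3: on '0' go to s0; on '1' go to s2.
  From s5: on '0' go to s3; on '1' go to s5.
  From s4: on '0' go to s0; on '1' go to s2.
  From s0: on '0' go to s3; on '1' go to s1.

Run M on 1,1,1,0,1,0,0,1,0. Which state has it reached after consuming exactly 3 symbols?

s1

s2 → s1 → s0 → s1
After 3 symbols: s1.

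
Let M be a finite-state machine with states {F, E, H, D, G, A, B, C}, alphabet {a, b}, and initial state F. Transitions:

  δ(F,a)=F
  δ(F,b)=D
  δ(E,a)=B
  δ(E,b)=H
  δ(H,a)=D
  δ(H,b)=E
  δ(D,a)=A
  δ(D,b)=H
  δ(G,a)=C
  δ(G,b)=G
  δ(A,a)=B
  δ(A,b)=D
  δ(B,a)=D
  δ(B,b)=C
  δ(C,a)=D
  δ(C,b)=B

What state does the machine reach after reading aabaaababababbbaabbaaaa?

F → F → F → D → A → B → D → H → D → H → D → H → D → H → E → H → D → A → D → H → D → A → B → D

D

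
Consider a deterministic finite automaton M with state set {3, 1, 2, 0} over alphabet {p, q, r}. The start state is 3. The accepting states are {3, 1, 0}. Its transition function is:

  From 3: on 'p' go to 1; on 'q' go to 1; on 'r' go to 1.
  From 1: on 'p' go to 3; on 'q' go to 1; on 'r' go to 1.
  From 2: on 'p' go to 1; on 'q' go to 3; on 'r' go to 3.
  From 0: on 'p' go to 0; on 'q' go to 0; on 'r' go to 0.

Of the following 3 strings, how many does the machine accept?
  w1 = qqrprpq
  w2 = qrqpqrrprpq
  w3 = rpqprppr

w1: 3 → 1 → 1 → 1 → 3 → 1 → 3 → 1  → end 1, accepted
w2: 3 → 1 → 1 → 1 → 3 → 1 → 1 → 1 → 3 → 1 → 3 → 1  → end 1, accepted
w3: 3 → 1 → 3 → 1 → 3 → 1 → 3 → 1 → 1  → end 1, accepted

3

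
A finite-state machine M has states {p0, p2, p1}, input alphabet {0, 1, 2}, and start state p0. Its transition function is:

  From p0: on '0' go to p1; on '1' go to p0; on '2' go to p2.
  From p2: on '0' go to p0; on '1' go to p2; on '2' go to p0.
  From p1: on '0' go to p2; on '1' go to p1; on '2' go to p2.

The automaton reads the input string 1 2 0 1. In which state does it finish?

p0

start at p0
read '1': p0 → p0
read '2': p0 → p2
read '0': p2 → p0
read '1': p0 → p0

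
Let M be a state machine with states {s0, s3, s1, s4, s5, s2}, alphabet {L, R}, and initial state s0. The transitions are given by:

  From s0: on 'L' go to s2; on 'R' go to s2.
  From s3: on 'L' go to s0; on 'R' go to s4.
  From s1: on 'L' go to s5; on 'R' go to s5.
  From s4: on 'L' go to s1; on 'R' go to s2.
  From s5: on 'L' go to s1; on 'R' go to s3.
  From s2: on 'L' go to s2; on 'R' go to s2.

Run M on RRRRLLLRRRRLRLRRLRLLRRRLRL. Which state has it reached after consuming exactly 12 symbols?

s0 → s2 → s2 → s2 → s2 → s2 → s2 → s2 → s2 → s2 → s2 → s2 → s2
After 12 symbols: s2.

s2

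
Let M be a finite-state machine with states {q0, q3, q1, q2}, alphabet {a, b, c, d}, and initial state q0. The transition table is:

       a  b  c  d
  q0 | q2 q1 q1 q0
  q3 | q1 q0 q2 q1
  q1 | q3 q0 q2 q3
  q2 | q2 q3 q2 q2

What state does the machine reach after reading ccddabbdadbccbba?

Trace: q0 -c-> q1 -c-> q2 -d-> q2 -d-> q2 -a-> q2 -b-> q3 -b-> q0 -d-> q0 -a-> q2 -d-> q2 -b-> q3 -c-> q2 -c-> q2 -b-> q3 -b-> q0 -a-> q2

q2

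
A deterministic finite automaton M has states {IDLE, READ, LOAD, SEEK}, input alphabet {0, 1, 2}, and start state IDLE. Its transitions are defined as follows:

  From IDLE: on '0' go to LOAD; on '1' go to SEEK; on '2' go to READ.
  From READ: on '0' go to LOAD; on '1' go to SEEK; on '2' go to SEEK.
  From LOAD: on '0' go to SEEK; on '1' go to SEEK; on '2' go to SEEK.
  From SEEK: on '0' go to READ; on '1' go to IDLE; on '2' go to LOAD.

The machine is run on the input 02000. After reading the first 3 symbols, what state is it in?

IDLE → LOAD → SEEK → READ
After 3 symbols: READ.

READ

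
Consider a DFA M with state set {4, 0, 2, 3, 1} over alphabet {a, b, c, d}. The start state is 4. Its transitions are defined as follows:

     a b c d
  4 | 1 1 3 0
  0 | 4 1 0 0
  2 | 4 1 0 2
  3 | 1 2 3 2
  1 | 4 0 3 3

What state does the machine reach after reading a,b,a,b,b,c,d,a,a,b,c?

0

4 → 1 → 0 → 4 → 1 → 0 → 0 → 0 → 4 → 1 → 0 → 0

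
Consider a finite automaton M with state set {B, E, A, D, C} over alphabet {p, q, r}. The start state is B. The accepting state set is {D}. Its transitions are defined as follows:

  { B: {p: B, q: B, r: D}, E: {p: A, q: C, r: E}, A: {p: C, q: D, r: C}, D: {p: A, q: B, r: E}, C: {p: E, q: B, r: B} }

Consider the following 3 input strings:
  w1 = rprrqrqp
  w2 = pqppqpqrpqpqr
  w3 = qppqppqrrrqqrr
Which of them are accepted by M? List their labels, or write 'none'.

w1:
  start at B
  read 'r': B → D
  read 'p': D → A
  read 'r': A → C
  read 'r': C → B
  read 'q': B → B
  read 'r': B → D
  read 'q': D → B
  read 'p': B → B
  end B, rejected
w2:
  start at B
  read 'p': B → B
  read 'q': B → B
  read 'p': B → B
  read 'p': B → B
  read 'q': B → B
  read 'p': B → B
  read 'q': B → B
  read 'r': B → D
  read 'p': D → A
  read 'q': A → D
  read 'p': D → A
  read 'q': A → D
  read 'r': D → E
  end E, rejected
w3:
  start at B
  read 'q': B → B
  read 'p': B → B
  read 'p': B → B
  read 'q': B → B
  read 'p': B → B
  read 'p': B → B
  read 'q': B → B
  read 'r': B → D
  read 'r': D → E
  read 'r': E → E
  read 'q': E → C
  read 'q': C → B
  read 'r': B → D
  read 'r': D → E
  end E, rejected

none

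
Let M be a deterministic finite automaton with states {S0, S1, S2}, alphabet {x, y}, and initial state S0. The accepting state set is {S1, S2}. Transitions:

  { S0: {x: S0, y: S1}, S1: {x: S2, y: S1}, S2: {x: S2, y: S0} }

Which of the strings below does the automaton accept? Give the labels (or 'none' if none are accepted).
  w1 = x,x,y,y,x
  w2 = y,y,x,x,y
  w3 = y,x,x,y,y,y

w1: Trace: S0 -x-> S0 -x-> S0 -y-> S1 -y-> S1 -x-> S2  → end S2, accepted
w2: Trace: S0 -y-> S1 -y-> S1 -x-> S2 -x-> S2 -y-> S0  → end S0, rejected
w3: Trace: S0 -y-> S1 -x-> S2 -x-> S2 -y-> S0 -y-> S1 -y-> S1  → end S1, accepted

w1, w3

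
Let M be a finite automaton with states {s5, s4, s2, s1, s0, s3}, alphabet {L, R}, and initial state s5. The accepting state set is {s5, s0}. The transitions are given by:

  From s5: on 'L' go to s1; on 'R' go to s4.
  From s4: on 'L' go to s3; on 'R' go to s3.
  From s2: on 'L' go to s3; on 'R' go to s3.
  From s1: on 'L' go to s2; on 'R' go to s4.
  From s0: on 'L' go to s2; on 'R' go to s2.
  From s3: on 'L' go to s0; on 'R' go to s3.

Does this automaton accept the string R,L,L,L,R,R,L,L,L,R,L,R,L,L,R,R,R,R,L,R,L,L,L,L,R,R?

No

s5 → s4 → s3 → s0 → s2 → s3 → s3 → s0 → s2 → s3 → s3 → s0 → s2 → s3 → s0 → s2 → s3 → s3 → s3 → s0 → s2 → s3 → s0 → s2 → s3 → s3 → s3
End state s3 is not accepting.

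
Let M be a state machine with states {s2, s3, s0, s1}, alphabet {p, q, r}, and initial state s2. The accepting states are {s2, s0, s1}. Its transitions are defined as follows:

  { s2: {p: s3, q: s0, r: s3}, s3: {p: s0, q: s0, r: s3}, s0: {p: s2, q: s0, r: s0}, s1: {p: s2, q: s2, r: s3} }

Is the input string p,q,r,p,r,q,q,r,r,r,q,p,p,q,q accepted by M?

Yes

start at s2
read 'p': s2 → s3
read 'q': s3 → s0
read 'r': s0 → s0
read 'p': s0 → s2
read 'r': s2 → s3
read 'q': s3 → s0
read 'q': s0 → s0
read 'r': s0 → s0
read 'r': s0 → s0
read 'r': s0 → s0
read 'q': s0 → s0
read 'p': s0 → s2
read 'p': s2 → s3
read 'q': s3 → s0
read 'q': s0 → s0
End state s0 is accepting.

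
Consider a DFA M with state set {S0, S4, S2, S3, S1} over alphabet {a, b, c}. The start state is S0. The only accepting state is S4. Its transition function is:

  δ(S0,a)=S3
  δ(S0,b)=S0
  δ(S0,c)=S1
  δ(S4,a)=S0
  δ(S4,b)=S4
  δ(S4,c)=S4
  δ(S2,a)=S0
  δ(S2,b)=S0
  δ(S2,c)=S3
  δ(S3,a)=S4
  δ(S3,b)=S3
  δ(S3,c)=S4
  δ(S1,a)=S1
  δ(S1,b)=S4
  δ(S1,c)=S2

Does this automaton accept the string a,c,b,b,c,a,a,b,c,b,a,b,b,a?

No

S0 → S3 → S4 → S4 → S4 → S4 → S0 → S3 → S3 → S4 → S4 → S0 → S0 → S0 → S3
End state S3 is not accepting.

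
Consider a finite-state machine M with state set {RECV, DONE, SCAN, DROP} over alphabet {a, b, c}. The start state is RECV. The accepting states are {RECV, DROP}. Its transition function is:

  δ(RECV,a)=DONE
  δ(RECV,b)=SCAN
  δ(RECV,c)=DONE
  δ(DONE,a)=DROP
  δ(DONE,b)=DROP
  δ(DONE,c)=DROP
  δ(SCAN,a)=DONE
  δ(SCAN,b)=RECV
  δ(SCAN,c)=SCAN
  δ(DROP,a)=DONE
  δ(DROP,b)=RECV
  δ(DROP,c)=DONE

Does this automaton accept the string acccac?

Yes

RECV → DONE → DROP → DONE → DROP → DONE → DROP
End state DROP is accepting.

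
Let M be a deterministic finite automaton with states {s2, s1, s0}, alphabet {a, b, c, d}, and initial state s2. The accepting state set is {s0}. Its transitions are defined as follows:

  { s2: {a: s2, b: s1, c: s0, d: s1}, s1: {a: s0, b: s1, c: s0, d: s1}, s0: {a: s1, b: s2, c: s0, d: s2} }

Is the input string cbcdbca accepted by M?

start at s2
read 'c': s2 → s0
read 'b': s0 → s2
read 'c': s2 → s0
read 'd': s0 → s2
read 'b': s2 → s1
read 'c': s1 → s0
read 'a': s0 → s1
End state s1 is not accepting.

No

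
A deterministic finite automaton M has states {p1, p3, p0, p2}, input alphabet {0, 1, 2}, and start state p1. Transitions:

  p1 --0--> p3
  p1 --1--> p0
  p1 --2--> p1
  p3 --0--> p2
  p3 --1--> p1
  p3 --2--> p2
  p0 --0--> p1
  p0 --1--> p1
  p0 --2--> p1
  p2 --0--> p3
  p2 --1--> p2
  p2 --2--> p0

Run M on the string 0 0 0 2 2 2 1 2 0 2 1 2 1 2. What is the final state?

Trace: p1 -0-> p3 -0-> p2 -0-> p3 -2-> p2 -2-> p0 -2-> p1 -1-> p0 -2-> p1 -0-> p3 -2-> p2 -1-> p2 -2-> p0 -1-> p1 -2-> p1

p1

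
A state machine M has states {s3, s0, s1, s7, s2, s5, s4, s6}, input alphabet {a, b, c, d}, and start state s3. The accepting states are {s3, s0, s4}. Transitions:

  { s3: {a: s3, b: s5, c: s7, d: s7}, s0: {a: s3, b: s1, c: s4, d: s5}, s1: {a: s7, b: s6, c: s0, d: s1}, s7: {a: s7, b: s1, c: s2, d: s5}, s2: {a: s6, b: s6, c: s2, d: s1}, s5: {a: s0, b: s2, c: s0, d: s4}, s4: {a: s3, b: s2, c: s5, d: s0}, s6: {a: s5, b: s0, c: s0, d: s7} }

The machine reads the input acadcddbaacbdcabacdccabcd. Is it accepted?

No

start at s3
read 'a': s3 → s3
read 'c': s3 → s7
read 'a': s7 → s7
read 'd': s7 → s5
read 'c': s5 → s0
read 'd': s0 → s5
read 'd': s5 → s4
read 'b': s4 → s2
read 'a': s2 → s6
read 'a': s6 → s5
read 'c': s5 → s0
read 'b': s0 → s1
read 'd': s1 → s1
read 'c': s1 → s0
read 'a': s0 → s3
read 'b': s3 → s5
read 'a': s5 → s0
read 'c': s0 → s4
read 'd': s4 → s0
read 'c': s0 → s4
read 'c': s4 → s5
read 'a': s5 → s0
read 'b': s0 → s1
read 'c': s1 → s0
read 'd': s0 → s5
End state s5 is not accepting.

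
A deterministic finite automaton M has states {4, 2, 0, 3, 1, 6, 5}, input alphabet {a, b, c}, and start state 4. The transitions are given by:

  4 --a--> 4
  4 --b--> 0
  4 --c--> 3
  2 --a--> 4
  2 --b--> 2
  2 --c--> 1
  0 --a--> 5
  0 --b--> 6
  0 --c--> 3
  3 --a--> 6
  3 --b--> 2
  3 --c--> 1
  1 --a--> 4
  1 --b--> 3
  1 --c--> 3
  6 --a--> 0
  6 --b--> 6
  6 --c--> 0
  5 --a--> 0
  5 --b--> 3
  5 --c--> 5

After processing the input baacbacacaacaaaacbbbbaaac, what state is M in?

start at 4
read 'b': 4 → 0
read 'a': 0 → 5
read 'a': 5 → 0
read 'c': 0 → 3
read 'b': 3 → 2
read 'a': 2 → 4
read 'c': 4 → 3
read 'a': 3 → 6
read 'c': 6 → 0
read 'a': 0 → 5
read 'a': 5 → 0
read 'c': 0 → 3
read 'a': 3 → 6
read 'a': 6 → 0
read 'a': 0 → 5
read 'a': 5 → 0
read 'c': 0 → 3
read 'b': 3 → 2
read 'b': 2 → 2
read 'b': 2 → 2
read 'b': 2 → 2
read 'a': 2 → 4
read 'a': 4 → 4
read 'a': 4 → 4
read 'c': 4 → 3

3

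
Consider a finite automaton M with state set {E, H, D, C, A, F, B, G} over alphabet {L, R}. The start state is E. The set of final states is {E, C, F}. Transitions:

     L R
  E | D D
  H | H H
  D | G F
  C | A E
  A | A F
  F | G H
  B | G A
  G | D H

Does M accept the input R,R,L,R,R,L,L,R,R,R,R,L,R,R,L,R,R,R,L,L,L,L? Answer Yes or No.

No

E → D → F → G → H → H → H → H → H → H → H → H → H → H → H → H → H → H → H → H → H → H → H
End state H is not accepting.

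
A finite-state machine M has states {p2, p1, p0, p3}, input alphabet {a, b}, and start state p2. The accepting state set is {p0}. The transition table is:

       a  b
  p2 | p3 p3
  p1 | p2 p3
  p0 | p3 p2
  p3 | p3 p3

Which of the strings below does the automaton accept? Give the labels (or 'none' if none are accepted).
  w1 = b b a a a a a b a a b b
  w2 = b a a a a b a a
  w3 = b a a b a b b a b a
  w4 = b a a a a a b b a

none

w1: Trace: p2 -b-> p3 -b-> p3 -a-> p3 -a-> p3 -a-> p3 -a-> p3 -a-> p3 -b-> p3 -a-> p3 -a-> p3 -b-> p3 -b-> p3  → end p3, rejected
w2: Trace: p2 -b-> p3 -a-> p3 -a-> p3 -a-> p3 -a-> p3 -b-> p3 -a-> p3 -a-> p3  → end p3, rejected
w3: Trace: p2 -b-> p3 -a-> p3 -a-> p3 -b-> p3 -a-> p3 -b-> p3 -b-> p3 -a-> p3 -b-> p3 -a-> p3  → end p3, rejected
w4: Trace: p2 -b-> p3 -a-> p3 -a-> p3 -a-> p3 -a-> p3 -a-> p3 -b-> p3 -b-> p3 -a-> p3  → end p3, rejected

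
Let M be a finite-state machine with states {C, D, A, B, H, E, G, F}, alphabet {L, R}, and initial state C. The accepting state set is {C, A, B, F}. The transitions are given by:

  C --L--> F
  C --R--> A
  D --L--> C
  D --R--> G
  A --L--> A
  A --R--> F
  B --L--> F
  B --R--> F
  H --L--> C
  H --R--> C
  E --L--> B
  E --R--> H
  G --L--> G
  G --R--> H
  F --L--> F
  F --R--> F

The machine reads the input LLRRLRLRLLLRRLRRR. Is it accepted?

Yes

start at C
read 'L': C → F
read 'L': F → F
read 'R': F → F
read 'R': F → F
read 'L': F → F
read 'R': F → F
read 'L': F → F
read 'R': F → F
read 'L': F → F
read 'L': F → F
read 'L': F → F
read 'R': F → F
read 'R': F → F
read 'L': F → F
read 'R': F → F
read 'R': F → F
read 'R': F → F
End state F is accepting.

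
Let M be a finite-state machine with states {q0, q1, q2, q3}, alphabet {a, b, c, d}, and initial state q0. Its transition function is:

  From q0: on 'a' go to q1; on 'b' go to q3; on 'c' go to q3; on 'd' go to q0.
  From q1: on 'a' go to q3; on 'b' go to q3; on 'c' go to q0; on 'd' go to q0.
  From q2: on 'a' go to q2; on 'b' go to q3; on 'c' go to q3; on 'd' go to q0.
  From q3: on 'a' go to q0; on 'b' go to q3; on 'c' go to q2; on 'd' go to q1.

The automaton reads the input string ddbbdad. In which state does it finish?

start at q0
read 'd': q0 → q0
read 'd': q0 → q0
read 'b': q0 → q3
read 'b': q3 → q3
read 'd': q3 → q1
read 'a': q1 → q3
read 'd': q3 → q1

q1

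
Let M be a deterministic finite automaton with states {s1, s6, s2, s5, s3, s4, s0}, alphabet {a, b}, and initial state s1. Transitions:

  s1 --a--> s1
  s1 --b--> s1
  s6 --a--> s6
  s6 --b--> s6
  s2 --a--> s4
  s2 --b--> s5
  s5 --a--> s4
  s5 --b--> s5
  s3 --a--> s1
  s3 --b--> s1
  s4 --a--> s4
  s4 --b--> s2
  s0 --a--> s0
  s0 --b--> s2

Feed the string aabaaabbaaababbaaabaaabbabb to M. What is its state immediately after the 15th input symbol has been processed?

s1

Trace: s1 -a-> s1 -a-> s1 -b-> s1 -a-> s1 -a-> s1 -a-> s1 -b-> s1 -b-> s1 -a-> s1 -a-> s1 -a-> s1 -b-> s1 -a-> s1 -b-> s1 -b-> s1
After 15 symbols: s1.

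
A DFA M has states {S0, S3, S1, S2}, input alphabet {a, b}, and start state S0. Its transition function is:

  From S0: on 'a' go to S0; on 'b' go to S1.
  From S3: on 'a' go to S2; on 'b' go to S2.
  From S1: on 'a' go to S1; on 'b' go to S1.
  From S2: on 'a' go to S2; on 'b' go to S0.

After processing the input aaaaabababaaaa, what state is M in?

S1

Trace: S0 -a-> S0 -a-> S0 -a-> S0 -a-> S0 -a-> S0 -b-> S1 -a-> S1 -b-> S1 -a-> S1 -b-> S1 -a-> S1 -a-> S1 -a-> S1 -a-> S1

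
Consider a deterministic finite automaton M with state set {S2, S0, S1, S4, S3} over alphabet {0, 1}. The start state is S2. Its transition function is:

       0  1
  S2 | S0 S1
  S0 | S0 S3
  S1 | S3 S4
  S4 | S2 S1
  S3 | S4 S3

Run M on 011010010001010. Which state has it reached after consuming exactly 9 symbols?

S3

start at S2
read '0': S2 → S0
read '1': S0 → S3
read '1': S3 → S3
read '0': S3 → S4
read '1': S4 → S1
read '0': S1 → S3
read '0': S3 → S4
read '1': S4 → S1
read '0': S1 → S3
After 9 symbols: S3.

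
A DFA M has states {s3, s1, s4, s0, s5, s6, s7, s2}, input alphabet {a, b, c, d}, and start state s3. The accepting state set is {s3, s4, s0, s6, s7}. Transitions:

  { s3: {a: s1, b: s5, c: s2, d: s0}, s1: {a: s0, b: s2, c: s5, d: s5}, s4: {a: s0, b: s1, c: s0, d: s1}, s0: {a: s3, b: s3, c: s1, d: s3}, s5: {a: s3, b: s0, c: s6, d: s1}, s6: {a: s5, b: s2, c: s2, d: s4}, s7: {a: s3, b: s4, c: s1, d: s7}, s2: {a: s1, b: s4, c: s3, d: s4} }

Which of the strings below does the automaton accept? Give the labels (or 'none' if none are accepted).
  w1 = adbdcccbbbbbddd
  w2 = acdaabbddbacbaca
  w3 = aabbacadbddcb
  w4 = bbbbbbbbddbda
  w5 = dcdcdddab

w1: s3 → s1 → s5 → s0 → s3 → s2 → s3 → s2 → s4 → s1 → s2 → s4 → s1 → s5 → s1 → s5  → end s5, rejected
w2: s3 → s1 → s5 → s1 → s0 → s3 → s5 → s0 → s3 → s0 → s3 → s1 → s5 → s0 → s3 → s2 → s1  → end s1, rejected
w3: s3 → s1 → s0 → s3 → s5 → s3 → s2 → s1 → s5 → s0 → s3 → s0 → s1 → s2  → end s2, rejected
w4: s3 → s5 → s0 → s3 → s5 → s0 → s3 → s5 → s0 → s3 → s0 → s3 → s0 → s3  → end s3, accepted
w5: s3 → s0 → s1 → s5 → s6 → s4 → s1 → s5 → s3 → s5  → end s5, rejected

w4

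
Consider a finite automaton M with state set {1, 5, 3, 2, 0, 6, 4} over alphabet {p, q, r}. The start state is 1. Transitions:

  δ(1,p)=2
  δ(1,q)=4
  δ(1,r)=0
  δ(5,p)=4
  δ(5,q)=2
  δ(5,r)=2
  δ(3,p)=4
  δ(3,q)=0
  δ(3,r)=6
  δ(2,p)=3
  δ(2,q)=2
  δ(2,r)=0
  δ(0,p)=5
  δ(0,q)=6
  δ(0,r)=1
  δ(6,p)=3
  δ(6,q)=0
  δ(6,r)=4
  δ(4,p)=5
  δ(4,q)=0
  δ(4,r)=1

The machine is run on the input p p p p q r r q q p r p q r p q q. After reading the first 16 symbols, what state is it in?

1 → 2 → 3 → 4 → 5 → 2 → 0 → 1 → 4 → 0 → 5 → 2 → 3 → 0 → 1 → 2 → 2
After 16 symbols: 2.

2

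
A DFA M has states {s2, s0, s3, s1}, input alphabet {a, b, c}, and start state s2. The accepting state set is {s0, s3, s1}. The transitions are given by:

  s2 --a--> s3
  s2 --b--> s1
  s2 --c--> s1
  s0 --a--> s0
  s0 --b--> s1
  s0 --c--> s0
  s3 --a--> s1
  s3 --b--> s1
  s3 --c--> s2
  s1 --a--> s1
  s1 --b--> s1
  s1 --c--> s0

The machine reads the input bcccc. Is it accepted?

Trace: s2 -b-> s1 -c-> s0 -c-> s0 -c-> s0 -c-> s0
End state s0 is accepting.

Yes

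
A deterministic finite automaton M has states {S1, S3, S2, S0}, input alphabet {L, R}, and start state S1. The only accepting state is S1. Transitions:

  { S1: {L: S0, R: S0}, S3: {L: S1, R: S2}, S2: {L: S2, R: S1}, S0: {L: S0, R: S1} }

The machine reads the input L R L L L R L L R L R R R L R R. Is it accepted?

S1 → S0 → S1 → S0 → S0 → S0 → S1 → S0 → S0 → S1 → S0 → S1 → S0 → S1 → S0 → S1 → S0
End state S0 is not accepting.

No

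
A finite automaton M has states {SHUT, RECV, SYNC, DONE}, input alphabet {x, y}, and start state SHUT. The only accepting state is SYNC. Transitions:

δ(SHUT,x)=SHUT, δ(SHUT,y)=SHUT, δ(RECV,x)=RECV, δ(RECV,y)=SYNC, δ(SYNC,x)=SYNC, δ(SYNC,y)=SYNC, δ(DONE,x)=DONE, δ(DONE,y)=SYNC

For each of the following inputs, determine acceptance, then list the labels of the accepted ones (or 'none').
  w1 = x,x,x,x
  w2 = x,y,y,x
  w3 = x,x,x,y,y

w1: SHUT → SHUT → SHUT → SHUT → SHUT  → end SHUT, rejected
w2: SHUT → SHUT → SHUT → SHUT → SHUT  → end SHUT, rejected
w3: SHUT → SHUT → SHUT → SHUT → SHUT → SHUT  → end SHUT, rejected

none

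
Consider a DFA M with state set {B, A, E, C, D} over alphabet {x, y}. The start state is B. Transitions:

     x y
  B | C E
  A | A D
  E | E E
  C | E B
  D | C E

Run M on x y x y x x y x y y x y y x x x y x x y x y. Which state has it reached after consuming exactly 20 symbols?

B → C → B → C → B → C → E → E → E → E → E → E → E → E → E → E → E → E → E → E → E
After 20 symbols: E.

E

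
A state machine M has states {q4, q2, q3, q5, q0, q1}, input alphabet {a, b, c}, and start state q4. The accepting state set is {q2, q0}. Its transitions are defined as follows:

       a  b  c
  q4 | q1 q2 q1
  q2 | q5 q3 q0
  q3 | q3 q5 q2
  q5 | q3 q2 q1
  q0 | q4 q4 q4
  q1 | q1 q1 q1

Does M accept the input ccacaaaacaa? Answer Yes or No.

Trace: q4 -c-> q1 -c-> q1 -a-> q1 -c-> q1 -a-> q1 -a-> q1 -a-> q1 -a-> q1 -c-> q1 -a-> q1 -a-> q1
End state q1 is not accepting.

No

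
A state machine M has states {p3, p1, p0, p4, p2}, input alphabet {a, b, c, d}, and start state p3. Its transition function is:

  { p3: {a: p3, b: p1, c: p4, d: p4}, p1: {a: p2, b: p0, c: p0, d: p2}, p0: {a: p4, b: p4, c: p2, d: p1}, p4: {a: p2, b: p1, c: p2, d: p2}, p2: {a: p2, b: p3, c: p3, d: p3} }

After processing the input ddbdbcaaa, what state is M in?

p2

Trace: p3 -d-> p4 -d-> p2 -b-> p3 -d-> p4 -b-> p1 -c-> p0 -a-> p4 -a-> p2 -a-> p2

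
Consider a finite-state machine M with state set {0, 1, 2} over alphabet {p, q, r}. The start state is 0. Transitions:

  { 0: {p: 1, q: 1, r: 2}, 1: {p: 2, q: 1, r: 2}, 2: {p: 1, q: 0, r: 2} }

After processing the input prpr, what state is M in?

start at 0
read 'p': 0 → 1
read 'r': 1 → 2
read 'p': 2 → 1
read 'r': 1 → 2

2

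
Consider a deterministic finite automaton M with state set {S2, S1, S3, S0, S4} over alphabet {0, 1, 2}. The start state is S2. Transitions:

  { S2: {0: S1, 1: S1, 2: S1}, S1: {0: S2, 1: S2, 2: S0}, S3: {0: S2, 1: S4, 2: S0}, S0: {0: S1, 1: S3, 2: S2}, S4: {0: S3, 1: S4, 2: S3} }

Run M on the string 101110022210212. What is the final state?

S0

start at S2
read '1': S2 → S1
read '0': S1 → S2
read '1': S2 → S1
read '1': S1 → S2
read '1': S2 → S1
read '0': S1 → S2
read '0': S2 → S1
read '2': S1 → S0
read '2': S0 → S2
read '2': S2 → S1
read '1': S1 → S2
read '0': S2 → S1
read '2': S1 → S0
read '1': S0 → S3
read '2': S3 → S0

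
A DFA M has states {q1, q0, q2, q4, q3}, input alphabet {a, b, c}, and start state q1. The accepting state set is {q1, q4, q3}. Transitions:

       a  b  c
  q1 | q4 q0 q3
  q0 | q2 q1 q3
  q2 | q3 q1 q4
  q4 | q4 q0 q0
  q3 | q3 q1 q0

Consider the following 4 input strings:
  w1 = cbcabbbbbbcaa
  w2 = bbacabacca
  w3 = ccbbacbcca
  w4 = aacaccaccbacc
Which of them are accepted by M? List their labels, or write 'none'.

w1, w2, w4

w1: Trace: q1 -c-> q3 -b-> q1 -c-> q3 -a-> q3 -b-> q1 -b-> q0 -b-> q1 -b-> q0 -b-> q1 -b-> q0 -c-> q3 -a-> q3 -a-> q3  → end q3, accepted
w2: Trace: q1 -b-> q0 -b-> q1 -a-> q4 -c-> q0 -a-> q2 -b-> q1 -a-> q4 -c-> q0 -c-> q3 -a-> q3  → end q3, accepted
w3: Trace: q1 -c-> q3 -c-> q0 -b-> q1 -b-> q0 -a-> q2 -c-> q4 -b-> q0 -c-> q3 -c-> q0 -a-> q2  → end q2, rejected
w4: Trace: q1 -a-> q4 -a-> q4 -c-> q0 -a-> q2 -c-> q4 -c-> q0 -a-> q2 -c-> q4 -c-> q0 -b-> q1 -a-> q4 -c-> q0 -c-> q3  → end q3, accepted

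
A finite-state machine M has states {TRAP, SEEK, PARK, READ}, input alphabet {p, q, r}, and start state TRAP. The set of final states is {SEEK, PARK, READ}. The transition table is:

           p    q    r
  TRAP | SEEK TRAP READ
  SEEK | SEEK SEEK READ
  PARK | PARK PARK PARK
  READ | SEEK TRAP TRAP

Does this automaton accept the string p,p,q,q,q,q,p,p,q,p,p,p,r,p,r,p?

Yes

TRAP → SEEK → SEEK → SEEK → SEEK → SEEK → SEEK → SEEK → SEEK → SEEK → SEEK → SEEK → SEEK → READ → SEEK → READ → SEEK
End state SEEK is accepting.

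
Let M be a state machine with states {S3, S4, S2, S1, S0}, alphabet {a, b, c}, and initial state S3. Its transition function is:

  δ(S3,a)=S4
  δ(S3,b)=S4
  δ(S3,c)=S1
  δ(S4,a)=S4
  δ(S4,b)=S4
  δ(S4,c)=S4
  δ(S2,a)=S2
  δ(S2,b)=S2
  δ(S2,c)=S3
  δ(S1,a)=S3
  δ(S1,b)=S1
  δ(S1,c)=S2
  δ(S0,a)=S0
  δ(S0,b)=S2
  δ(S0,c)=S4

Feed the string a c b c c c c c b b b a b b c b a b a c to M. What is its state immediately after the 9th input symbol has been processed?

start at S3
read 'a': S3 → S4
read 'c': S4 → S4
read 'b': S4 → S4
read 'c': S4 → S4
read 'c': S4 → S4
read 'c': S4 → S4
read 'c': S4 → S4
read 'c': S4 → S4
read 'b': S4 → S4
After 9 symbols: S4.

S4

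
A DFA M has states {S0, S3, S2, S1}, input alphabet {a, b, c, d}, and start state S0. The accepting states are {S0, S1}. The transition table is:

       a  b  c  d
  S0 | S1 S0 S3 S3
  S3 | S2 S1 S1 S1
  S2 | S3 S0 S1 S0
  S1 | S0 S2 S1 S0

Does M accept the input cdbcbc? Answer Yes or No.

Yes

S0 → S3 → S1 → S2 → S1 → S2 → S1
End state S1 is accepting.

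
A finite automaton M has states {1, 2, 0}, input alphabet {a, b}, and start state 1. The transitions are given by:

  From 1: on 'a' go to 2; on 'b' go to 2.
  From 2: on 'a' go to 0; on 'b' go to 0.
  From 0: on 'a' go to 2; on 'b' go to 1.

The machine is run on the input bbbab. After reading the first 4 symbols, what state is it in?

2

start at 1
read 'b': 1 → 2
read 'b': 2 → 0
read 'b': 0 → 1
read 'a': 1 → 2
After 4 symbols: 2.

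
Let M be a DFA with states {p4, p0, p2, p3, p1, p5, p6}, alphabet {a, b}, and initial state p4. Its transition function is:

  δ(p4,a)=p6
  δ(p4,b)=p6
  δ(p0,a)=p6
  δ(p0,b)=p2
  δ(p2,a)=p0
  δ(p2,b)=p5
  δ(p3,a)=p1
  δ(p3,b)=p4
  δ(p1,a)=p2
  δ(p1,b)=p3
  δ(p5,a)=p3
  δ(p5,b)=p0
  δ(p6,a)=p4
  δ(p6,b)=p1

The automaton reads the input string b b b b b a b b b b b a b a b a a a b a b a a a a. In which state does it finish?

p6

Trace: p4 -b-> p6 -b-> p1 -b-> p3 -b-> p4 -b-> p6 -a-> p4 -b-> p6 -b-> p1 -b-> p3 -b-> p4 -b-> p6 -a-> p4 -b-> p6 -a-> p4 -b-> p6 -a-> p4 -a-> p6 -a-> p4 -b-> p6 -a-> p4 -b-> p6 -a-> p4 -a-> p6 -a-> p4 -a-> p6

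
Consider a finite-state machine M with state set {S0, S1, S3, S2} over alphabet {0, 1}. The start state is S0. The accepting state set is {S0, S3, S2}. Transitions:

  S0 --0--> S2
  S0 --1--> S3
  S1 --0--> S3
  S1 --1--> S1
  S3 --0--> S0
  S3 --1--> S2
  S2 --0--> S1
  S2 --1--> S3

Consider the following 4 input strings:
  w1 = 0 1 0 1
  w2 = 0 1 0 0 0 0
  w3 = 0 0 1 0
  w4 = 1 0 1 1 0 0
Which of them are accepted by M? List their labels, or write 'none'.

w1, w2, w3, w4

w1:
  start at S0
  read '0': S0 → S2
  read '1': S2 → S3
  read '0': S3 → S0
  read '1': S0 → S3
  end S3, accepted
w2:
  start at S0
  read '0': S0 → S2
  read '1': S2 → S3
  read '0': S3 → S0
  read '0': S0 → S2
  read '0': S2 → S1
  read '0': S1 → S3
  end S3, accepted
w3:
  start at S0
  read '0': S0 → S2
  read '0': S2 → S1
  read '1': S1 → S1
  read '0': S1 → S3
  end S3, accepted
w4:
  start at S0
  read '1': S0 → S3
  read '0': S3 → S0
  read '1': S0 → S3
  read '1': S3 → S2
  read '0': S2 → S1
  read '0': S1 → S3
  end S3, accepted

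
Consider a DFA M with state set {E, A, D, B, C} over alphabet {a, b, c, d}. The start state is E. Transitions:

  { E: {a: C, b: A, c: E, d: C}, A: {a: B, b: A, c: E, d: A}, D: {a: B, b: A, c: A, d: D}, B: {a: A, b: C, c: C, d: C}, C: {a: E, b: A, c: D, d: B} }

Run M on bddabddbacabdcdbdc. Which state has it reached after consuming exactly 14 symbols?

start at E
read 'b': E → A
read 'd': A → A
read 'd': A → A
read 'a': A → B
read 'b': B → C
read 'd': C → B
read 'd': B → C
read 'b': C → A
read 'a': A → B
read 'c': B → C
read 'a': C → E
read 'b': E → A
read 'd': A → A
read 'c': A → E
After 14 symbols: E.

E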